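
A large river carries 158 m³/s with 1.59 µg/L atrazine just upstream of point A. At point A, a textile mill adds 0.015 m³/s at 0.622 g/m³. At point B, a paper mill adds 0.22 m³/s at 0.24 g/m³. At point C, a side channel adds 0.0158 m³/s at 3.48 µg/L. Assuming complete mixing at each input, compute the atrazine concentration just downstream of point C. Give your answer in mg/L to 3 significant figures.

1.59 µg/L = 0.00159 mg/L.
After input A: C = (158·0.00159 + 0.015·0.622) / 158 = 0.001649 mg/L.
After input B: C = (158·0.001649 + 0.22·0.24) / 158.2 = 0.00198 mg/L.
3.48 µg/L = 0.00348 mg/L.
After input C: C = (158.2·0.00198 + 0.0158·0.00348) / 158.3 = 0.00198 mg/L.

0.00198 mg/L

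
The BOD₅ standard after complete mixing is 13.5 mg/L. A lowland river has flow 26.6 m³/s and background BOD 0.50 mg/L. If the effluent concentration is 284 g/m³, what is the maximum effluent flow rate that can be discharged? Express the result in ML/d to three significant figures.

Mass balance at complete mixing: C_std·(Q_w + Q_r) = Q_w·C_e + Q_r·C_b.
Rearranging, Q_w = Q_r·(C_std − C_b)/(C_e − C_std) = 26.6·(13.5 − 0.5) / (284 − 13.5) = 1.278 m³/s.
= 110.5 ML/d.

110 ML/d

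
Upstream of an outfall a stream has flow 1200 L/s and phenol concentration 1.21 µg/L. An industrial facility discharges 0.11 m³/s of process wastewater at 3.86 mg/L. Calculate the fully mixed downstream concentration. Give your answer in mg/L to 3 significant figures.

0.325 mg/L

1200 L/s = 1.2 m³/s.
1.21 µg/L = 0.00121 mg/L.
Flow-weighted mixing gives C = (0.11·3.86 + 1.2·0.00121) / (0.11 + 1.2) = 0.4261/1.31 = 0.3252 mg/L.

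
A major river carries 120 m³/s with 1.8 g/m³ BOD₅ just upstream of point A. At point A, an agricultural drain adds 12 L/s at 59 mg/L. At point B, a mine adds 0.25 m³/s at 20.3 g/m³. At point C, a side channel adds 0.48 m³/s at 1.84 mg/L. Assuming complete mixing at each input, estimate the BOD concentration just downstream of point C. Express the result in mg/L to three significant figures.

12 L/s = 0.012 m³/s.
After input A: C = (120·1.8 + 0.012·59) / 120 = 1.806 mg/L.
After input B: C = (120·1.806 + 0.25·20.3) / 120.3 = 1.844 mg/L.
After input C: C = (120.3·1.844 + 0.48·1.84) / 120.7 = 1.844 mg/L.

1.84 mg/L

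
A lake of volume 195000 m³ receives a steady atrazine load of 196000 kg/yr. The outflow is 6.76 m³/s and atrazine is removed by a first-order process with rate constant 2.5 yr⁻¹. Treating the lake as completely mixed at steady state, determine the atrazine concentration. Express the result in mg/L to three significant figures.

0.917 mg/L

Outflow Q = 6.76 m³/s × 3.156e+07 s/yr = 2.133e+08 m³/yr.
Steady-state CSTR mass balance: W = Q·C + k·V·C, so C = W/(Q + kV).
Q + kV = 2.133e+08 + 2.5·195000 = 2.138e+08 m³/yr.
C = 196000/2.138e+08 = 0.0009167 kg/m³ = 0.9167 mg/L.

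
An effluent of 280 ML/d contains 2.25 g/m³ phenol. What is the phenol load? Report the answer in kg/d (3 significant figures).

280 ML/d = 3.241 m³/s.
Mass flux = Q·C = 3.241 m³/s × 2.25 g/m³ = 7.292 g/s.
= 7.292 g/s × 86.4 = 630 kg/d.

630 kg/d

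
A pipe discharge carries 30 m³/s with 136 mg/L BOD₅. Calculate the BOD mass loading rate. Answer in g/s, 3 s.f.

4080 g/s

Mass flux = Q·C = 30 m³/s × 136 g/m³ = 4080 g/s.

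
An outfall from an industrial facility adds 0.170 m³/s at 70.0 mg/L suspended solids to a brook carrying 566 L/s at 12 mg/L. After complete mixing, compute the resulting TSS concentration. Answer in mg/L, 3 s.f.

566 L/s = 0.566 m³/s.
Conservation of mass across the mixing zone: C = (0.17·70 + 0.566·12) / (0.17 + 0.566) = 18.69/0.736 = 25.4 mg/L.

25.4 mg/L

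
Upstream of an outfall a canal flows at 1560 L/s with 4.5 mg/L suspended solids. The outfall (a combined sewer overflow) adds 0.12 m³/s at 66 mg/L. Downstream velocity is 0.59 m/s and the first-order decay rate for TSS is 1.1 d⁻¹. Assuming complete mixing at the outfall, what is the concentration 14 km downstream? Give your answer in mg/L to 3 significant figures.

1560 L/s = 1.56 m³/s.
After complete mixing, C₀ = (0.12·66 + 1.56·4.5) / 1.68 = 8.893 mg/L.
Travel time t = 1.4e+04 m / 0.59 m/s = 2.373e+04 s = 0.2746 d.
C = 8.893·exp(−1.1·0.2746) = 8.893·0.7393 = 6.574 mg/L.

6.57 mg/L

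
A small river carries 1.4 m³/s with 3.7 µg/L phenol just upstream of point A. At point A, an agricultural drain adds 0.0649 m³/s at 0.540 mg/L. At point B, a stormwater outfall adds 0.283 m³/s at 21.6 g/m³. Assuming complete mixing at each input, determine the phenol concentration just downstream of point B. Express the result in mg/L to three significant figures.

3.7 µg/L = 0.0037 mg/L.
After input A: C = (1.4·0.0037 + 0.0649·0.54) / 1.465 = 0.02746 mg/L.
After input B: C = (1.465·0.02746 + 0.283·21.6) / 1.748 = 3.52 mg/L.

3.52 mg/L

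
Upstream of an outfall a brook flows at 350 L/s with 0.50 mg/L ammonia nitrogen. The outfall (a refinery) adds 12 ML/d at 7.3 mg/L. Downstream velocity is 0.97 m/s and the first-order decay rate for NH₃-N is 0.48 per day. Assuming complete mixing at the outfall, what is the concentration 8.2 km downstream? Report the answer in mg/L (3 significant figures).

12 ML/d = 0.1389 m³/s.
350 L/s = 0.35 m³/s.
After complete mixing, C₀ = (0.1389·7.3 + 0.35·0.5) / 0.4889 = 2.432 mg/L.
Travel time t = 8200 m / 0.97 m/s = 8454 s = 0.09784 d.
C = 2.432·exp(−0.48·0.09784) = 2.432·0.9541 = 2.32 mg/L.

2.32 mg/L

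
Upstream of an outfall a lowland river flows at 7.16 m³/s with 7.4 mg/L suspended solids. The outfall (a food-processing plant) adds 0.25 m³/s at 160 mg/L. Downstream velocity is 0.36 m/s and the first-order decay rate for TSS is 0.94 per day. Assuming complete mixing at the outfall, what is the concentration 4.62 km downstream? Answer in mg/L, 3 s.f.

After complete mixing, C₀ = (0.25·160 + 7.16·7.4) / 7.41 = 12.55 mg/L.
Travel time t = 4620 m / 0.36 m/s = 1.283e+04 s = 0.1485 d.
C = 12.55·exp(−0.94·0.1485) = 12.55·0.8697 = 10.91 mg/L.

10.9 mg/L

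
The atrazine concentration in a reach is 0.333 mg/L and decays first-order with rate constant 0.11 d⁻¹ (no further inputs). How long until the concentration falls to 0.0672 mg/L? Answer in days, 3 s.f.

14.5 d

t = ln(C₀/C)/k = ln(0.333/0.0672)/0.11 = 1.6/0.11 = 14.55 d.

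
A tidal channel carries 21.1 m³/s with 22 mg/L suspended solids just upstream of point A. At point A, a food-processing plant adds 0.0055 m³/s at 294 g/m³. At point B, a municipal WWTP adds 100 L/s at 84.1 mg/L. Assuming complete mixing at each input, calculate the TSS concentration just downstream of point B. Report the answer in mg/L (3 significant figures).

After input A: C = (21.1·22 + 0.0055·294) / 21.11 = 22.07 mg/L.
100 L/s = 0.1 m³/s.
After input B: C = (21.11·22.07 + 0.1·84.1) / 21.21 = 22.36 mg/L.

22.4 mg/L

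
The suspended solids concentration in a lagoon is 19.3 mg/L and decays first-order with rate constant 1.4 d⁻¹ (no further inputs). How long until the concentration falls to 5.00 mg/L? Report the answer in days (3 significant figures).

0.965 d

t = ln(C₀/C)/k = ln(19.3/5.00)/1.4 = 1.351/1.4 = 0.9648 d.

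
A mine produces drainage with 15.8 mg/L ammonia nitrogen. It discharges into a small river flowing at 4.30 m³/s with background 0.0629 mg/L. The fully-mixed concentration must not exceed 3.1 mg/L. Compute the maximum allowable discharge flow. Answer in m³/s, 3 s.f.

1.03 m³/s

Mass balance at complete mixing: C_std·(Q_w + Q_r) = Q_w·C_e + Q_r·C_b.
Rearranging, Q_w = Q_r·(C_std − C_b)/(C_e − C_std) = 4.30·(3.1 − 0.0629) / (15.8 − 3.1) = 1.028 m³/s.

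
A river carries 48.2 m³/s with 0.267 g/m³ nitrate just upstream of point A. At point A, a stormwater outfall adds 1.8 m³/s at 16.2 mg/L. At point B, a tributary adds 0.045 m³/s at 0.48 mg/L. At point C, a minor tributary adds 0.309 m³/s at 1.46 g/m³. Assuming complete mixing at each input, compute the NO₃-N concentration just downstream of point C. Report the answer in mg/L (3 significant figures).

0.844 mg/L

After input A: C = (48.2·0.267 + 1.8·16.2) / 50 = 0.8406 mg/L.
After input B: C = (50·0.8406 + 0.045·0.48) / 50.05 = 0.8403 mg/L.
After input C: C = (50.05·0.8403 + 0.309·1.46) / 50.35 = 0.8441 mg/L.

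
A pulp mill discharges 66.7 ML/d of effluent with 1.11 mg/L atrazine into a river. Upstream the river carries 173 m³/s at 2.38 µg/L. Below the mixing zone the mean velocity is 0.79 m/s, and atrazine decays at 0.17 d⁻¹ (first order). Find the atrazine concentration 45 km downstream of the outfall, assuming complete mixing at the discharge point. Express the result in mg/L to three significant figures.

66.7 ML/d = 0.772 m³/s.
2.38 µg/L = 0.00238 mg/L.
After complete mixing, C₀ = (0.772·1.11 + 173·0.00238) / 173.8 = 0.007301 mg/L.
Travel time t = 4.5e+04 m / 0.79 m/s = 5.696e+04 s = 0.6593 d.
C = 0.007301·exp(−0.17·0.6593) = 0.007301·0.894 = 0.006527 mg/L.

0.00653 mg/L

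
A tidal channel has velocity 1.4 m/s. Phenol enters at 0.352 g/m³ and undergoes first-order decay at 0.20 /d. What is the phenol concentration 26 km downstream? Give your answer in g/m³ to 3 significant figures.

Travel time t = 26 km / 1.4 m/s = 2.6e+04/1.4 = 1.857e+04 s = 0.2149 d.
First-order decay: C = 0.352·exp(−0.20·0.2149) = 0.352·0.9579 = 0.3372 g/m³.

0.337 g/m³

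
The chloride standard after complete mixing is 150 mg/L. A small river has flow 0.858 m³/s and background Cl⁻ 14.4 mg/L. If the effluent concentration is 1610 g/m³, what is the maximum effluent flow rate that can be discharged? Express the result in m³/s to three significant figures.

0.0797 m³/s

Mass balance at complete mixing: C_std·(Q_w + Q_r) = Q_w·C_e + Q_r·C_b.
Rearranging, Q_w = Q_r·(C_std − C_b)/(C_e − C_std) = 0.858·(150 − 14.4) / (1610 − 150) = 0.07969 m³/s.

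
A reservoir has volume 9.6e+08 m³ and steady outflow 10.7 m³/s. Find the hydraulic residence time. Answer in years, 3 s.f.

Q = 10.7 m³/s × 3.156e+07 s/yr = 3.377e+08 m³/yr.
Hydraulic residence time τ = V/Q = 9.6e+08/3.377e+08 = 2.843 yr.

2.84 yr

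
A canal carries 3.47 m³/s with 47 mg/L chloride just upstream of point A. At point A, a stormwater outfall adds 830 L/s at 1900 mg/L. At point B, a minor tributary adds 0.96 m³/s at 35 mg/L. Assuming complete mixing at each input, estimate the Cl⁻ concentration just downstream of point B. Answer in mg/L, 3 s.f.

830 L/s = 0.83 m³/s.
After input A: C = (3.47·47 + 0.83·1900) / 4.3 = 404.7 mg/L.
After input B: C = (4.3·404.7 + 0.96·35) / 5.26 = 337.2 mg/L.

337 mg/L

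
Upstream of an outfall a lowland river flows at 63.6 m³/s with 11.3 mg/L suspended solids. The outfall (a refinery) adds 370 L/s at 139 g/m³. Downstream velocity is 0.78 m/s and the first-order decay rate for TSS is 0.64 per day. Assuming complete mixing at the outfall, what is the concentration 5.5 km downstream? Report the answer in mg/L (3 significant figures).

11.4 mg/L

370 L/s = 0.37 m³/s.
After complete mixing, C₀ = (0.37·139 + 63.6·11.3) / 63.97 = 12.04 mg/L.
Travel time t = 5500 m / 0.78 m/s = 7051 s = 0.08161 d.
C = 12.04·exp(−0.64·0.08161) = 12.04·0.9491 = 11.43 mg/L.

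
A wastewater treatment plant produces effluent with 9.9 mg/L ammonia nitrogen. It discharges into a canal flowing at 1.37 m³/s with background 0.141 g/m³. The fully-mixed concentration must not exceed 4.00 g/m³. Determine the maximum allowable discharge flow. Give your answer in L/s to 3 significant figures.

Mass balance at complete mixing: C_std·(Q_w + Q_r) = Q_w·C_e + Q_r·C_b.
Rearranging, Q_w = Q_r·(C_std − C_b)/(C_e − C_std) = 1.37·(4 − 0.141) / (9.9 − 4) = 0.8961 m³/s.
= 896.1 L/s.

896 L/s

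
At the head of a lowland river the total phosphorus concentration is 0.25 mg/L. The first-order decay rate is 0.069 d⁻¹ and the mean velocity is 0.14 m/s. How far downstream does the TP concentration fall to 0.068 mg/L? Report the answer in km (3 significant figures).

228 km

From C = C₀·e^(−kt), t = ln(C₀/C)/k = ln(0.25/0.068)/0.069 = 1.302/0.069 = 18.87 d.
Distance = v·t = 0.14 m/s × 1.63e+06 s = 2.282e+05 m = 228.2 km.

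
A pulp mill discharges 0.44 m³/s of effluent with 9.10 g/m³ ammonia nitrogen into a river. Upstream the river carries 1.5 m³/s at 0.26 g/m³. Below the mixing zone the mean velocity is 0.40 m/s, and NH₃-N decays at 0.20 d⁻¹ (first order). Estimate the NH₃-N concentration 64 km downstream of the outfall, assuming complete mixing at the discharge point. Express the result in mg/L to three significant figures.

After complete mixing, C₀ = (0.44·9.1 + 1.5·0.26) / 1.94 = 2.265 mg/L.
Travel time t = 6.4e+04 m / 0.40 m/s = 1.6e+05 s = 1.852 d.
C = 2.265·exp(−0.20·1.852) = 2.265·0.6905 = 1.564 mg/L.

1.56 mg/L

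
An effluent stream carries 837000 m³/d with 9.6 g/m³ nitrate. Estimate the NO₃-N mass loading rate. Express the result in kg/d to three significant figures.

8040 kg/d

837000 m³/d = 9.688 m³/s.
Mass flux = Q·C = 9.688 m³/s × 9.6 g/m³ = 93 g/s.
= 93 g/s × 86.4 = 8035 kg/d.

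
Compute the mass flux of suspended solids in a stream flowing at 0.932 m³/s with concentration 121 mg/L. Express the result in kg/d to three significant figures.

9740 kg/d

Mass flux = Q·C = 0.932 m³/s × 121 g/m³ = 112.8 g/s.
= 112.8 g/s × 86.4 = 9744 kg/d.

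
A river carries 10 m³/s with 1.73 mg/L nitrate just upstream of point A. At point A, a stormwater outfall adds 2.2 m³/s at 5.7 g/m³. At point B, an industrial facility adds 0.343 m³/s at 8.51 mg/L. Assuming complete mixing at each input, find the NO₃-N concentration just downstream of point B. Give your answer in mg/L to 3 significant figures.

After input A: C = (10·1.73 + 2.2·5.7) / 12.2 = 2.446 mg/L.
After input B: C = (12.2·2.446 + 0.343·8.51) / 12.54 = 2.612 mg/L.

2.61 mg/L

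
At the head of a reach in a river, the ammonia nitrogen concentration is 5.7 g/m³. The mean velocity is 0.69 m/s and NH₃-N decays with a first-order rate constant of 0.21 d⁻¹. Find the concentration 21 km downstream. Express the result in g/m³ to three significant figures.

5.29 g/m³

Travel time t = 21 km / 0.69 m/s = 2.1e+04/0.69 = 3.043e+04 s = 0.3523 d.
First-order decay: C = 5.7·exp(−0.21·0.3523) = 5.7·0.9287 = 5.294 g/m³.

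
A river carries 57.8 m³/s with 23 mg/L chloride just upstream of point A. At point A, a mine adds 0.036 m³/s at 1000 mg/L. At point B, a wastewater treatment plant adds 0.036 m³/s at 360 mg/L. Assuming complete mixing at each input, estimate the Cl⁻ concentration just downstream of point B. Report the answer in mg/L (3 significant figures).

23.8 mg/L

After input A: C = (57.8·23 + 0.036·1000) / 57.84 = 23.61 mg/L.
After input B: C = (57.84·23.61 + 0.036·360) / 57.87 = 23.82 mg/L.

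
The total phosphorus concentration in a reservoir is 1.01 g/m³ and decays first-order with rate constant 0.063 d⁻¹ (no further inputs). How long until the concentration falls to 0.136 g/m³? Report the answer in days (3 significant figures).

31.8 d

t = ln(C₀/C)/k = ln(1.01/0.136)/0.063 = 2.005/0.063 = 31.83 d.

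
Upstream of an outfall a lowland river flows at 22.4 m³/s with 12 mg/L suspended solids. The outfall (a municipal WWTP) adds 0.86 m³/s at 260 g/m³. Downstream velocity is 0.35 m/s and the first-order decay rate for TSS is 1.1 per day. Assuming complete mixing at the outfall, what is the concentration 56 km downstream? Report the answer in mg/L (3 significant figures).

2.76 mg/L

After complete mixing, C₀ = (0.86·260 + 22.4·12) / 23.26 = 21.17 mg/L.
Travel time t = 5.6e+04 m / 0.35 m/s = 1.6e+05 s = 1.852 d.
C = 21.17·exp(−1.1·1.852) = 21.17·0.1304 = 2.761 mg/L.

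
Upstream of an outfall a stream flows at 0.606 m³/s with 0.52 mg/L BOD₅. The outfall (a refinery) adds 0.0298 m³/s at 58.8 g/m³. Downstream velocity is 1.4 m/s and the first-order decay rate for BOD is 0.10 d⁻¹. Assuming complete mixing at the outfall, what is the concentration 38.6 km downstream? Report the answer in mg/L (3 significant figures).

3.15 mg/L

After complete mixing, C₀ = (0.0298·58.8 + 0.606·0.52) / 0.6358 = 3.252 mg/L.
Travel time t = 3.86e+04 m / 1.4 m/s = 2.757e+04 s = 0.3191 d.
C = 3.252·exp(−0.10·0.3191) = 3.252·0.9686 = 3.149 mg/L.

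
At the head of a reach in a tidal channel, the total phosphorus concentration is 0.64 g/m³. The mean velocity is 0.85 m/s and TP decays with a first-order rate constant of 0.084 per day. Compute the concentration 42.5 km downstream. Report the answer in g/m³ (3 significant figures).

0.610 g/m³

Travel time t = 42.5 km / 0.85 m/s = 4.25e+04/0.85 = 5e+04 s = 0.5787 d.
First-order decay: C = 0.64·exp(−0.084·0.5787) = 0.64·0.9526 = 0.6096 g/m³.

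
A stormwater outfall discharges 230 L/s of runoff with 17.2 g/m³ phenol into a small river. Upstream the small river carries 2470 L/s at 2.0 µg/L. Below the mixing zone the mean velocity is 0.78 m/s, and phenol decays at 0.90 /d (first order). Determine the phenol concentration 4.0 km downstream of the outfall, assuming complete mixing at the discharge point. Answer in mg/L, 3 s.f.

230 L/s = 0.23 m³/s.
2470 L/s = 2.47 m³/s.
2.0 µg/L = 0.002 mg/L.
After complete mixing, C₀ = (0.23·17.2 + 2.47·0.002) / 2.7 = 1.467 mg/L.
Travel time t = 4000 m / 0.78 m/s = 5128 s = 0.05935 d.
C = 1.467·exp(−0.90·0.05935) = 1.467·0.948 = 1.391 mg/L.

1.39 mg/L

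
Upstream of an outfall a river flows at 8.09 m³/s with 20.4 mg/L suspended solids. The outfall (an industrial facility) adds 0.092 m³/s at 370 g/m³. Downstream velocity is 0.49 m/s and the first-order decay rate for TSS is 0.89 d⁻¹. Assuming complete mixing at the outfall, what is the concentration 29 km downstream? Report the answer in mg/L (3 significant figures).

After complete mixing, C₀ = (0.092·370 + 8.09·20.4) / 8.182 = 24.33 mg/L.
Travel time t = 2.9e+04 m / 0.49 m/s = 5.918e+04 s = 0.685 d.
C = 24.33·exp(−0.89·0.685) = 24.33·0.5435 = 13.22 mg/L.

13.2 mg/L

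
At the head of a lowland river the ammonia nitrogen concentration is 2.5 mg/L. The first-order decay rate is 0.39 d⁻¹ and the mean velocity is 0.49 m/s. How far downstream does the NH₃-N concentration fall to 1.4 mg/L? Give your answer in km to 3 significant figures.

From C = C₀·e^(−kt), t = ln(C₀/C)/k = ln(2.5/1.4)/0.39 = 0.5798/0.39 = 1.487 d.
Distance = v·t = 0.49 m/s × 1.285e+05 s = 6.294e+04 m = 62.94 km.

62.9 km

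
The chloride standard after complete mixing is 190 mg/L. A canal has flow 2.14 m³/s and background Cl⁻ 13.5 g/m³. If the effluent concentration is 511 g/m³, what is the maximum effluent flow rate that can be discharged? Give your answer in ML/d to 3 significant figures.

102 ML/d

Mass balance at complete mixing: C_std·(Q_w + Q_r) = Q_w·C_e + Q_r·C_b.
Rearranging, Q_w = Q_r·(C_std − C_b)/(C_e − C_std) = 2.14·(190 − 13.5) / (511 − 190) = 1.177 m³/s.
= 101.7 ML/d.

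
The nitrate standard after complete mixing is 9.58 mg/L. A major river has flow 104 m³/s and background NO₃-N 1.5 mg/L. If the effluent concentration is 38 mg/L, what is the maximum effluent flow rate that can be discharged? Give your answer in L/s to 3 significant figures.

29600 L/s

Mass balance at complete mixing: C_std·(Q_w + Q_r) = Q_w·C_e + Q_r·C_b.
Rearranging, Q_w = Q_r·(C_std − C_b)/(C_e − C_std) = 104·(9.58 − 1.5) / (38 − 9.58) = 29.57 m³/s.
= 2.957e+04 L/s.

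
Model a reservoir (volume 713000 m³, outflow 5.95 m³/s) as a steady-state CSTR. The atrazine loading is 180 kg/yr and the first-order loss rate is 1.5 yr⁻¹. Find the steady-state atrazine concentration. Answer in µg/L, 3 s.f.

0.953 µg/L

Outflow Q = 5.95 m³/s × 3.156e+07 s/yr = 1.878e+08 m³/yr.
Steady-state CSTR mass balance: W = Q·C + k·V·C, so C = W/(Q + kV).
Q + kV = 1.878e+08 + 1.5·713000 = 1.888e+08 m³/yr.
C = 180/1.888e+08 = 9.532e-07 kg/m³ = 0.0009532 mg/L = 0.9532 µg/L.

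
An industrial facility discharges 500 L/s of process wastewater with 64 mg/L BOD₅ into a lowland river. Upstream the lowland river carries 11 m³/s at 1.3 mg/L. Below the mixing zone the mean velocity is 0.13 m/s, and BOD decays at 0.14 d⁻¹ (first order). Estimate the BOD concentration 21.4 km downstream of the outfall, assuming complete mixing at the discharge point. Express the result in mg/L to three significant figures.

500 L/s = 0.5 m³/s.
After complete mixing, C₀ = (0.5·64 + 11·1.3) / 11.5 = 4.026 mg/L.
Travel time t = 2.14e+04 m / 0.13 m/s = 1.646e+05 s = 1.905 d.
C = 4.026·exp(−0.14·1.905) = 4.026·0.7659 = 3.083 mg/L.

3.08 mg/L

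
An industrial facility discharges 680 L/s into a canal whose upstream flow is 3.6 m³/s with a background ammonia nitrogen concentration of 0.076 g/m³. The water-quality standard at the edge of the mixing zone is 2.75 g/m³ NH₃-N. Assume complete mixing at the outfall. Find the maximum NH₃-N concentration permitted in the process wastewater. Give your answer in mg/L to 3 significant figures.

16.9 mg/L

680 L/s = 0.68 m³/s.
Mass balance: 2.75·4.28 = 0.68·Cₑ + 3.6·0.076.
Cₑ = (11.77 − 0.2736) / 0.68 = 16.91 mg/L.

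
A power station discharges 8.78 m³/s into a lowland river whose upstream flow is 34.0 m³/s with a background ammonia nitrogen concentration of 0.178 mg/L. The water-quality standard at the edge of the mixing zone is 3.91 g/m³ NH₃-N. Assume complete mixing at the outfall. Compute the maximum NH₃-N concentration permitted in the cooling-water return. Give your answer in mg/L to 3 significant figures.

18.4 mg/L

Mass balance: 3.91·42.78 = 8.78·Cₑ + 34·0.178.
Cₑ = (167.3 − 6.052) / 8.78 = 18.36 mg/L.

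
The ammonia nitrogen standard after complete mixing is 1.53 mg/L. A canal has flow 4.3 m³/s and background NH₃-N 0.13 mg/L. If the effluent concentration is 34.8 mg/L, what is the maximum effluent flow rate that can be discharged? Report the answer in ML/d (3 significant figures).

15.6 ML/d

Mass balance at complete mixing: C_std·(Q_w + Q_r) = Q_w·C_e + Q_r·C_b.
Rearranging, Q_w = Q_r·(C_std − C_b)/(C_e − C_std) = 4.3·(1.53 − 0.13) / (34.8 − 1.53) = 0.1809 m³/s.
= 15.63 ML/d.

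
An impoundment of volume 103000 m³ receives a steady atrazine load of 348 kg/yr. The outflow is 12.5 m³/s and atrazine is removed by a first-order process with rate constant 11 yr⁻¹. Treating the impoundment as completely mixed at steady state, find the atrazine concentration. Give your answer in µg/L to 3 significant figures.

0.880 µg/L

Outflow Q = 12.5 m³/s × 3.156e+07 s/yr = 3.945e+08 m³/yr.
Steady-state CSTR mass balance: W = Q·C + k·V·C, so C = W/(Q + kV).
Q + kV = 3.945e+08 + 11·103000 = 3.956e+08 m³/yr.
C = 348/3.956e+08 = 8.797e-07 kg/m³ = 0.0008797 mg/L = 0.8797 µg/L.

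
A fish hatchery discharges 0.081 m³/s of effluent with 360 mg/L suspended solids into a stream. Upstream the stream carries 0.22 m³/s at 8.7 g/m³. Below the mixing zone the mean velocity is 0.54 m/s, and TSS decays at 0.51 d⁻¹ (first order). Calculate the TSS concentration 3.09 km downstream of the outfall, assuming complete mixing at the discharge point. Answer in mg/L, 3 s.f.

99.8 mg/L

After complete mixing, C₀ = (0.081·360 + 0.22·8.7) / 0.301 = 103.2 mg/L.
Travel time t = 3090 m / 0.54 m/s = 5722 s = 0.06623 d.
C = 103.2·exp(−0.51·0.06623) = 103.2·0.9668 = 99.81 mg/L.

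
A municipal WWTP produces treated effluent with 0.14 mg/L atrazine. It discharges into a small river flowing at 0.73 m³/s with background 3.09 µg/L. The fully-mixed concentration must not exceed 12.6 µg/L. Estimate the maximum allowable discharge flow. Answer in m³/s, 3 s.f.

3.09 µg/L = 0.00309 mg/L.
12.6 µg/L = 0.0126 mg/L.
Mass balance at complete mixing: C_std·(Q_w + Q_r) = Q_w·C_e + Q_r·C_b.
Rearranging, Q_w = Q_r·(C_std − C_b)/(C_e − C_std) = 0.73·(0.0126 − 0.00309) / (0.14 − 0.0126) = 0.05449 m³/s.

0.0545 m³/s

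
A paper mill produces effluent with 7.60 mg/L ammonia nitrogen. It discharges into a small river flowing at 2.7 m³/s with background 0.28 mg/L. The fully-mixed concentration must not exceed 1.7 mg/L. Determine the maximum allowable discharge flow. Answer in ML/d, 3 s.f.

56.1 ML/d

Mass balance at complete mixing: C_std·(Q_w + Q_r) = Q_w·C_e + Q_r·C_b.
Rearranging, Q_w = Q_r·(C_std − C_b)/(C_e − C_std) = 2.7·(1.7 − 0.28) / (7.6 − 1.7) = 0.6498 m³/s.
= 56.15 ML/d.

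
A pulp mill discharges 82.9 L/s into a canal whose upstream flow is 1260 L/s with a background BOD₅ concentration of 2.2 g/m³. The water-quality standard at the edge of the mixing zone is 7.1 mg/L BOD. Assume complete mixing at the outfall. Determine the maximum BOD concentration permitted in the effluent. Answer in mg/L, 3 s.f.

82.9 L/s = 0.0829 m³/s.
1260 L/s = 1.26 m³/s.
Mass balance: 7.1·1.343 = 0.0829·Cₑ + 1.26·2.2.
Cₑ = (9.535 − 2.772) / 0.0829 = 81.58 mg/L.

81.6 mg/L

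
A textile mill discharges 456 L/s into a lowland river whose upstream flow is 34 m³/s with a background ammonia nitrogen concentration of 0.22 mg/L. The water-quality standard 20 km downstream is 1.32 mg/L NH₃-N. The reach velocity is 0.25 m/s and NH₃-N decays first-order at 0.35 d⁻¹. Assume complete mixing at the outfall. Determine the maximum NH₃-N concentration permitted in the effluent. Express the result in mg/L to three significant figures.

122 mg/L

456 L/s = 0.456 m³/s.
Travel time to the compliance point: t = 2e+04/0.25 = 8e+04 s = 0.9259 d; decay factor exp(−0.35·0.9259) = 0.7232.
So the concentration just after mixing may be at most 1.32/0.7232 = 1.825 mg/L.
Mass balance: 1.825·34.46 = 0.456·Cₑ + 34·0.22.
Cₑ = (62.89 − 7.48) / 0.456 = 121.5 mg/L.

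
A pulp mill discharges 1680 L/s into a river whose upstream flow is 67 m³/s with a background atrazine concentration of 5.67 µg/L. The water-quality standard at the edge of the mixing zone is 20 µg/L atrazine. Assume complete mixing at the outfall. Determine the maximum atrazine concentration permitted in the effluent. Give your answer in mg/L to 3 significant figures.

1680 L/s = 1.68 m³/s.
5.67 µg/L = 0.00567 mg/L.
20 µg/L = 0.02 mg/L.
Mass balance: 0.02·68.68 = 1.68·Cₑ + 67·0.00567.
Cₑ = (1.374 − 0.3799) / 1.68 = 0.5915 mg/L.

0.591 mg/L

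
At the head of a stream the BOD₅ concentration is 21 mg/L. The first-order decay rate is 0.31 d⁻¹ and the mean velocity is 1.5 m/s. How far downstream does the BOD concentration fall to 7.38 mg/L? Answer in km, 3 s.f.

From C = C₀·e^(−kt), t = ln(C₀/C)/k = ln(21/7.38)/0.31 = 1.046/0.31 = 3.373 d.
Distance = v·t = 1.5 m/s × 2.915e+05 s = 4.372e+05 m = 437.2 km.

437 km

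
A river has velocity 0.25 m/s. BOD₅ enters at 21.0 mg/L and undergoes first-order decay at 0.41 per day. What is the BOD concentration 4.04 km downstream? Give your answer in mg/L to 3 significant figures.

Travel time t = 4.04 km / 0.25 m/s = 4040/0.25 = 1.616e+04 s = 0.187 d.
First-order decay: C = 21.0·exp(−0.41·0.187) = 21.0·0.9262 = 19.45 mg/L.

19.4 mg/L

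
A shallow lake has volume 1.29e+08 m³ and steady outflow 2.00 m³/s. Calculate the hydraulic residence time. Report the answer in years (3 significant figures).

Q = 2.00 m³/s × 3.156e+07 s/yr = 6.312e+07 m³/yr.
Hydraulic residence time τ = V/Q = 1.29e+08/6.312e+07 = 2.044 yr.

2.04 yr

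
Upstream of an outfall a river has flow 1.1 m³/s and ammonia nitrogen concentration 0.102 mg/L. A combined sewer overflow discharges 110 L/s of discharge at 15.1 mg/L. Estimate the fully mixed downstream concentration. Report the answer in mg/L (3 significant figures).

1.47 mg/L

110 L/s = 0.11 m³/s.
Flow-weighted mixing gives C = (0.11·15.1 + 1.1·0.102) / (0.11 + 1.1) = 1.773/1.21 = 1.465 mg/L.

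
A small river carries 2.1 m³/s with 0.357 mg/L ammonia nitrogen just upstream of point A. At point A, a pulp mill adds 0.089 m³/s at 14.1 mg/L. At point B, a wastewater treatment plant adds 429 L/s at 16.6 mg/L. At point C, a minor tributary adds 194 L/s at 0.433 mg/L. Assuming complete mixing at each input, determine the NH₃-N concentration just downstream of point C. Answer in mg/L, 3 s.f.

After input A: C = (2.1·0.357 + 0.089·14.1) / 2.189 = 0.9158 mg/L.
429 L/s = 0.429 m³/s.
After input B: C = (2.189·0.9158 + 0.429·16.6) / 2.618 = 3.486 mg/L.
194 L/s = 0.194 m³/s.
After input C: C = (2.618·3.486 + 0.194·0.433) / 2.812 = 3.275 mg/L.

3.28 mg/L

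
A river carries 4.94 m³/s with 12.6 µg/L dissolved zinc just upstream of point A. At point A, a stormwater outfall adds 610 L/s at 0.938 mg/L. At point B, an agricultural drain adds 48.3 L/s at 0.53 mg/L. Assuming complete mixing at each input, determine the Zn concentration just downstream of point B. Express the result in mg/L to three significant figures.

12.6 µg/L = 0.0126 mg/L.
610 L/s = 0.61 m³/s.
After input A: C = (4.94·0.0126 + 0.61·0.938) / 5.55 = 0.1143 mg/L.
48.3 L/s = 0.0483 m³/s.
After input B: C = (5.55·0.1143 + 0.0483·0.53) / 5.598 = 0.1179 mg/L.

0.118 mg/L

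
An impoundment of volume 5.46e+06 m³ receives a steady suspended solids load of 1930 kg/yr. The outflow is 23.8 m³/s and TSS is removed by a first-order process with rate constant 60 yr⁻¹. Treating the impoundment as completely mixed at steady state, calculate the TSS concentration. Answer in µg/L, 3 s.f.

Outflow Q = 23.8 m³/s × 3.156e+07 s/yr = 7.511e+08 m³/yr.
Steady-state CSTR mass balance: W = Q·C + k·V·C, so C = W/(Q + kV).
Q + kV = 7.511e+08 + 60·5.46e+06 = 1.079e+09 m³/yr.
C = 1930/1.079e+09 = 1.789e-06 kg/m³ = 0.001789 mg/L = 1.789 µg/L.

1.79 µg/L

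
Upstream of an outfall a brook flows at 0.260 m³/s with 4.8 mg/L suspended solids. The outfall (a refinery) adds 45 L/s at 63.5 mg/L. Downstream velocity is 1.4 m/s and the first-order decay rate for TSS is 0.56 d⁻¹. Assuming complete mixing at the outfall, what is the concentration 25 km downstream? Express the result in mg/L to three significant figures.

45 L/s = 0.045 m³/s.
After complete mixing, C₀ = (0.045·63.5 + 0.26·4.8) / 0.305 = 13.46 mg/L.
Travel time t = 2.5e+04 m / 1.4 m/s = 1.786e+04 s = 0.2067 d.
C = 13.46·exp(−0.56·0.2067) = 13.46·0.8907 = 11.99 mg/L.

12.0 mg/L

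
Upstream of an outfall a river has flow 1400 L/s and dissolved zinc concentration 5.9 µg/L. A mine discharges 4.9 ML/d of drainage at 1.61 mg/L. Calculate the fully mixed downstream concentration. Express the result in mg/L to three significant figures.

4.9 ML/d = 0.05671 m³/s.
1400 L/s = 1.4 m³/s.
5.9 µg/L = 0.0059 mg/L.
Flow-weighted mixing gives C = (0.05671·1.61 + 1.4·0.0059) / (0.05671 + 1.4) = 0.09957/1.457 = 0.06835 mg/L.

0.0684 mg/L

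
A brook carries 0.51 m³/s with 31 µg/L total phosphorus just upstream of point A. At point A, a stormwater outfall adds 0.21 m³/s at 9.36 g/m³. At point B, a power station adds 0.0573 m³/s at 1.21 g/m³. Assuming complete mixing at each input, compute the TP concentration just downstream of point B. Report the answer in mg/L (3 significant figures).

2.64 mg/L

31 µg/L = 0.031 mg/L.
After input A: C = (0.51·0.031 + 0.21·9.36) / 0.72 = 2.752 mg/L.
After input B: C = (0.72·2.752 + 0.0573·1.21) / 0.7773 = 2.638 mg/L.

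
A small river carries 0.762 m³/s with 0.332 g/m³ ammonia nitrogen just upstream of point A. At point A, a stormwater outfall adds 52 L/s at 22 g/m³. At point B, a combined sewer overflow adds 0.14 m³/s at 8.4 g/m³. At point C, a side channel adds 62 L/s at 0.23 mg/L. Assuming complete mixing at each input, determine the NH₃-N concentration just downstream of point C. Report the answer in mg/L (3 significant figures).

52 L/s = 0.052 m³/s.
After input A: C = (0.762·0.332 + 0.052·22) / 0.814 = 1.716 mg/L.
After input B: C = (0.814·1.716 + 0.14·8.4) / 0.954 = 2.697 mg/L.
62 L/s = 0.062 m³/s.
After input C: C = (0.954·2.697 + 0.062·0.23) / 1.016 = 2.547 mg/L.

2.55 mg/L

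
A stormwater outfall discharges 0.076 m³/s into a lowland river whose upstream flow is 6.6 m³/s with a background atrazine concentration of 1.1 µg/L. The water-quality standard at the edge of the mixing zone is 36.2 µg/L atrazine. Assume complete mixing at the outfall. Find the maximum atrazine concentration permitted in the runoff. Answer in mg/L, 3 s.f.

3.08 mg/L

1.1 µg/L = 0.0011 mg/L.
36.2 µg/L = 0.0362 mg/L.
Mass balance: 0.0362·6.676 = 0.076·Cₑ + 6.6·0.0011.
Cₑ = (0.2417 − 0.00726) / 0.076 = 3.084 mg/L.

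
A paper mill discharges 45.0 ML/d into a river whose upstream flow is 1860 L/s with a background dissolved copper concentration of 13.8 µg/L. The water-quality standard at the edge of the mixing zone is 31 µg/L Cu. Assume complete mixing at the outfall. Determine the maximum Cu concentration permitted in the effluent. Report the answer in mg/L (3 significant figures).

0.0924 mg/L

45.0 ML/d = 0.5208 m³/s.
1860 L/s = 1.86 m³/s.
13.8 µg/L = 0.0138 mg/L.
31 µg/L = 0.031 mg/L.
Mass balance: 0.031·2.381 = 0.5208·Cₑ + 1.86·0.0138.
Cₑ = (0.07381 − 0.02567) / 0.5208 = 0.09242 mg/L.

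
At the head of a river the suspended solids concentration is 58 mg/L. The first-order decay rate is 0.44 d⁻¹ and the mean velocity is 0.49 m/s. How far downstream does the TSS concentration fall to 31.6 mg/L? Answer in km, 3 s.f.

From C = C₀·e^(−kt), t = ln(C₀/C)/k = ln(58/31.6)/0.44 = 0.6073/0.44 = 1.38 d.
Distance = v·t = 0.49 m/s × 1.192e+05 s = 5.843e+04 m = 58.43 km.

58.4 km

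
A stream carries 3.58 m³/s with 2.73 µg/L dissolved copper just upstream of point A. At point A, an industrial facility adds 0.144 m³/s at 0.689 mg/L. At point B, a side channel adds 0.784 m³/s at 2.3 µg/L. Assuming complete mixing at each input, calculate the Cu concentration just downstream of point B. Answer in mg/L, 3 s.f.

0.0246 mg/L

2.73 µg/L = 0.00273 mg/L.
After input A: C = (3.58·0.00273 + 0.144·0.689) / 3.724 = 0.02927 mg/L.
2.3 µg/L = 0.0023 mg/L.
After input B: C = (3.724·0.02927 + 0.784·0.0023) / 4.508 = 0.02458 mg/L.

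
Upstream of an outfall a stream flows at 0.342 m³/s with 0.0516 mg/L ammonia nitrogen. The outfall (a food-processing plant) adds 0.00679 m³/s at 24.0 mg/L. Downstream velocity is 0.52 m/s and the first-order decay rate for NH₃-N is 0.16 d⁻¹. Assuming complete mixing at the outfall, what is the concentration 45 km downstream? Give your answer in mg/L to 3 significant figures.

0.441 mg/L

After complete mixing, C₀ = (0.00679·24 + 0.342·0.0516) / 0.3488 = 0.5178 mg/L.
Travel time t = 4.5e+04 m / 0.52 m/s = 8.654e+04 s = 1.002 d.
C = 0.5178·exp(−0.16·1.002) = 0.5178·0.8519 = 0.4411 mg/L.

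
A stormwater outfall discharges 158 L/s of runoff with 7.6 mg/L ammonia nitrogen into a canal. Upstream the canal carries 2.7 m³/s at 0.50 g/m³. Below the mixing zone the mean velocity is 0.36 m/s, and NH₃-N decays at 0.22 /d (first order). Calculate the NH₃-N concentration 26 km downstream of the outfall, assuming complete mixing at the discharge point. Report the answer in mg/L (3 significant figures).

0.743 mg/L

158 L/s = 0.158 m³/s.
After complete mixing, C₀ = (0.158·7.6 + 2.7·0.5) / 2.858 = 0.8925 mg/L.
Travel time t = 2.6e+04 m / 0.36 m/s = 7.222e+04 s = 0.8359 d.
C = 0.8925·exp(−0.22·0.8359) = 0.8925·0.832 = 0.7426 mg/L.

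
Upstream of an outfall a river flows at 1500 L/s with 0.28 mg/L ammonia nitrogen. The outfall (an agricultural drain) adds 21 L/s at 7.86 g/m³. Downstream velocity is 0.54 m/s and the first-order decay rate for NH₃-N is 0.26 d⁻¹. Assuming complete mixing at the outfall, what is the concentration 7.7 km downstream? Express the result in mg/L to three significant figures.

0.368 mg/L

21 L/s = 0.021 m³/s.
1500 L/s = 1.5 m³/s.
After complete mixing, C₀ = (0.021·7.86 + 1.5·0.28) / 1.521 = 0.3847 mg/L.
Travel time t = 7700 m / 0.54 m/s = 1.426e+04 s = 0.165 d.
C = 0.3847·exp(−0.26·0.165) = 0.3847·0.958 = 0.3685 mg/L.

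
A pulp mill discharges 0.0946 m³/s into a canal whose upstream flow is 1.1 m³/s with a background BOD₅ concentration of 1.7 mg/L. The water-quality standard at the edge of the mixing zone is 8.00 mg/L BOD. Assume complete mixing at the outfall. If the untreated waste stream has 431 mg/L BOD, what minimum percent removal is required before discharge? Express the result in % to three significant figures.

Mass balance: 8·1.195 = 0.0946·Cₑ + 1.1·1.7.
Cₑ = (9.557 − 1.87) / 0.0946 = 81.26 mg/L.
Required removal = 1 − 81.26/431 = 81.15 %.

81.1 %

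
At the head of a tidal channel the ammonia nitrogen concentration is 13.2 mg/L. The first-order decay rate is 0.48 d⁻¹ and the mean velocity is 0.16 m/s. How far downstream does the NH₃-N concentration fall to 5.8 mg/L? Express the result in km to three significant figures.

From C = C₀·e^(−kt), t = ln(C₀/C)/k = ln(13.2/5.8)/0.48 = 0.8224/0.48 = 1.713 d.
Distance = v·t = 0.16 m/s × 1.48e+05 s = 2.368e+04 m = 23.68 km.

23.7 km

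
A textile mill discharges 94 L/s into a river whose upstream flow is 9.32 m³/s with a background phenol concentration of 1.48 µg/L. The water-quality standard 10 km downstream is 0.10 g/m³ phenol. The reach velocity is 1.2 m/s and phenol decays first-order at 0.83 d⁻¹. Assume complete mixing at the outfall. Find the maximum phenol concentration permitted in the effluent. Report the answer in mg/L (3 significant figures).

10.7 mg/L

94 L/s = 0.094 m³/s.
1.48 µg/L = 0.00148 mg/L.
Travel time to the compliance point: t = 1e+04/1.2 = 8333 s = 0.09645 d; decay factor exp(−0.83·0.09645) = 0.9231.
So the concentration just after mixing may be at most 0.1/0.9231 = 0.1083 mg/L.
Mass balance: 0.1083·9.414 = 0.094·Cₑ + 9.32·0.00148.
Cₑ = (1.02 − 0.01379) / 0.094 = 10.7 mg/L.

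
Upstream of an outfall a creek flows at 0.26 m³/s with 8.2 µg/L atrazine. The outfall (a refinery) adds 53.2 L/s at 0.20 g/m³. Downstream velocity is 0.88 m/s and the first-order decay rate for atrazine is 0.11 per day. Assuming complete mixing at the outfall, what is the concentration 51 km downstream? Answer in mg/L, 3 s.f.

53.2 L/s = 0.0532 m³/s.
8.2 µg/L = 0.0082 mg/L.
After complete mixing, C₀ = (0.0532·0.2 + 0.26·0.0082) / 0.3132 = 0.04078 mg/L.
Travel time t = 5.1e+04 m / 0.88 m/s = 5.795e+04 s = 0.6708 d.
C = 0.04078·exp(−0.11·0.6708) = 0.04078·0.9289 = 0.03788 mg/L.

0.0379 mg/L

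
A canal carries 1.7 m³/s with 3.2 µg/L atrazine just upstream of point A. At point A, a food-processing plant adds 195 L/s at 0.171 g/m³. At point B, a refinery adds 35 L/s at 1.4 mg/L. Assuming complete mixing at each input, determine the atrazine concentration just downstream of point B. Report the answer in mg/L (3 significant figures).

3.2 µg/L = 0.0032 mg/L.
195 L/s = 0.195 m³/s.
After input A: C = (1.7·0.0032 + 0.195·0.171) / 1.895 = 0.02047 mg/L.
35 L/s = 0.035 m³/s.
After input B: C = (1.895·0.02047 + 0.035·1.4) / 1.93 = 0.04548 mg/L.

0.0455 mg/L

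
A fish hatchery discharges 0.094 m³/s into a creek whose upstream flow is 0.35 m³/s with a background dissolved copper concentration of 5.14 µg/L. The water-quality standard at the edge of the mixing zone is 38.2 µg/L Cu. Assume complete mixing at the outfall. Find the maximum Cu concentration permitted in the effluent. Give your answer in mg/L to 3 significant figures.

5.14 µg/L = 0.00514 mg/L.
38.2 µg/L = 0.0382 mg/L.
Mass balance: 0.0382·0.444 = 0.094·Cₑ + 0.35·0.00514.
Cₑ = (0.01696 − 0.001799) / 0.094 = 0.1613 mg/L.

0.161 mg/L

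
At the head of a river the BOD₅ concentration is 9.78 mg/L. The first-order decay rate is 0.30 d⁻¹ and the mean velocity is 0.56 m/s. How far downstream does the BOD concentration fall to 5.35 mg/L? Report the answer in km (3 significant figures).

From C = C₀·e^(−kt), t = ln(C₀/C)/k = ln(9.78/5.35)/0.30 = 0.6032/0.30 = 2.011 d.
Distance = v·t = 0.56 m/s × 1.737e+05 s = 9.729e+04 m = 97.29 km.

97.3 km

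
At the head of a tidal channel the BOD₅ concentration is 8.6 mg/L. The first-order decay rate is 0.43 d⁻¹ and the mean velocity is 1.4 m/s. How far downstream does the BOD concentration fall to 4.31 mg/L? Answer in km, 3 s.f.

194 km

From C = C₀·e^(−kt), t = ln(C₀/C)/k = ln(8.6/4.31)/0.43 = 0.6908/0.43 = 1.607 d.
Distance = v·t = 1.4 m/s × 1.388e+05 s = 1.943e+05 m = 194.3 km.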